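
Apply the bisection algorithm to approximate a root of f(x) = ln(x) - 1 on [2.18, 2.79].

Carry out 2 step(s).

f(x) = ln(x) - 1
Initial interval: [2.18, 2.79]

Iteration 1:
  c_1 = (2.180000 + 2.790000)/2 = 2.485000
  f(c_1) = f(2.485000) = -0.089727
  f(a) × f(c) ≥ 0, new interval: [2.485000, 2.790000]
Iteration 2:
  c_2 = (2.485000 + 2.790000)/2 = 2.637500
  f(c_2) = f(2.637500) = -0.030169
  f(a) × f(c) ≥ 0, new interval: [2.637500, 2.790000]

After 2 iteration(s), the approximation is c_2 = 2.637500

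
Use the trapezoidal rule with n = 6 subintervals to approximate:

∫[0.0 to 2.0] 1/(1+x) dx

f(x) = 1/(1+x)
a = 0.0, b = 2.0, n = 6
h = (b - a)/n = 0.333333

Trapezoidal rule: (h/2)[f(x₀) + 2f(x₁) + 2f(x₂) + ... + f(xₙ)]

x_0 = 0.0000, f(x_0) = 1.000000, coefficient = 1
x_1 = 0.3333, f(x_1) = 0.750000, coefficient = 2
x_2 = 0.6667, f(x_2) = 0.600000, coefficient = 2
x_3 = 1.0000, f(x_3) = 0.500000, coefficient = 2
x_4 = 1.3333, f(x_4) = 0.428571, coefficient = 2
x_5 = 1.6667, f(x_5) = 0.375000, coefficient = 2
x_6 = 2.0000, f(x_6) = 0.333333, coefficient = 1

I ≈ (0.333333/2) × 6.640476 = 1.106746
Exact value: 1.098612
Error: 0.008134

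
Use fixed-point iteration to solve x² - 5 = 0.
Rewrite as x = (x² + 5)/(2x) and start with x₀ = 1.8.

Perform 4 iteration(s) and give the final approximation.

Equation: x² - 5 = 0
Fixed-point form: x = (x² + 5)/(2x)
x₀ = 1.8

x_1 = g(1.800000) = 2.288889
x_2 = g(2.288889) = 2.236677
x_3 = g(2.236677) = 2.236068
x_4 = g(2.236068) = 2.236068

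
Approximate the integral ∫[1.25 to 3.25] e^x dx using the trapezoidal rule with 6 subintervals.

f(x) = e^x
a = 1.25, b = 3.25, n = 6
h = (b - a)/n = 0.333333

Trapezoidal rule: (h/2)[f(x₀) + 2f(x₁) + 2f(x₂) + ... + f(xₙ)]

x_0 = 1.2500, f(x_0) = 3.490343, coefficient = 1
x_1 = 1.5833, f(x_1) = 4.871166, coefficient = 2
x_2 = 1.9167, f(x_2) = 6.798260, coefficient = 2
x_3 = 2.2500, f(x_3) = 9.487736, coefficient = 2
x_4 = 2.5833, f(x_4) = 13.241202, coefficient = 2
x_5 = 2.9167, f(x_5) = 18.479586, coefficient = 2
x_6 = 3.2500, f(x_6) = 25.790340, coefficient = 1

I ≈ (0.333333/2) × 135.036582 = 22.506097
Exact value: 22.299997
Error: 0.206100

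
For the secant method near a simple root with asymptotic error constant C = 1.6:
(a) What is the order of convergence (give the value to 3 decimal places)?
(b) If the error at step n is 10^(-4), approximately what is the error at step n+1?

(a) Secant method has superlinear convergence with order φ = (1+√5)/2 ≈ 1.618.
    This means |e_{n+1}| ≈ C|e_n|^1.618.

(b) With |e_n| = 10^(-4) and C = 1.6:
    |e_{n+1}| ≈ 1.6 × (10^(-4))^1.618 = 1.6 × 10^(-6.47)

(a) ≈ 1.618 (golden ratio); (b) |e_{n+1}| ≈ 5.395e-07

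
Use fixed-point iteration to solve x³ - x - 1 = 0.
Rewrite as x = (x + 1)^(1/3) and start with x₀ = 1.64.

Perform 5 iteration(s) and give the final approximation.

Equation: x³ - x - 1 = 0
Fixed-point form: x = (x + 1)^(1/3)
x₀ = 1.64

x_1 = g(1.640000) = 1.382085
x_2 = g(1.382085) = 1.335526
x_3 = g(1.335526) = 1.326768
x_4 = g(1.326768) = 1.325107
x_5 = g(1.325107) = 1.324792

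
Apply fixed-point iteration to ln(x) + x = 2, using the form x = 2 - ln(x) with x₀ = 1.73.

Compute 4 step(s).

Equation: ln(x) + x = 2
Fixed-point form: x = 2 - ln(x)
x₀ = 1.73

x_1 = g(1.730000) = 1.451879
x_2 = g(1.451879) = 1.627142
x_3 = g(1.627142) = 1.513175
x_4 = g(1.513175) = 1.585790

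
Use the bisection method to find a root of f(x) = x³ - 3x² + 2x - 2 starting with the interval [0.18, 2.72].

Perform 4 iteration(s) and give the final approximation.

f(x) = x³ - 3x² + 2x - 2
Initial interval: [0.18, 2.72]

Iteration 1:
  c_1 = (0.180000 + 2.720000)/2 = 1.450000
  f(c_1) = f(1.450000) = -2.358875
  f(a) × f(c) ≥ 0, new interval: [1.450000, 2.720000]
Iteration 2:
  c_2 = (1.450000 + 2.720000)/2 = 2.085000
  f(c_2) = f(2.085000) = -1.807711
  f(a) × f(c) ≥ 0, new interval: [2.085000, 2.720000]
Iteration 3:
  c_3 = (2.085000 + 2.720000)/2 = 2.402500
  f(c_3) = f(2.402500) = -0.643774
  f(a) × f(c) ≥ 0, new interval: [2.402500, 2.720000]
Iteration 4:
  c_4 = (2.402500 + 2.720000)/2 = 2.561250
  f(c_4) = f(2.561250) = 0.244299
  f(a) × f(c) < 0, new interval: [2.402500, 2.561250]

After 4 iteration(s), the approximation is c_4 = 2.561250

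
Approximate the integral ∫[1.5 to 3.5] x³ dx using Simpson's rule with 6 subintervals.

f(x) = x³
a = 1.5, b = 3.5, n = 6
h = (b - a)/n = 0.333333

Simpson's rule: (h/3)[f(x₀) + 4f(x₁) + 2f(x₂) + ... + f(xₙ)]

x_0 = 1.5000, f(x_0) = 3.375000, coefficient = 1
x_1 = 1.8333, f(x_1) = 6.162037, coefficient = 4
x_2 = 2.1667, f(x_2) = 10.171296, coefficient = 2
x_3 = 2.5000, f(x_3) = 15.625000, coefficient = 4
x_4 = 2.8333, f(x_4) = 22.745370, coefficient = 2
x_5 = 3.1667, f(x_5) = 31.754630, coefficient = 4
x_6 = 3.5000, f(x_6) = 42.875000, coefficient = 1

I ≈ (0.333333/3) × 326.250000 = 36.250000
Exact value: 36.250000
Error: 0.000000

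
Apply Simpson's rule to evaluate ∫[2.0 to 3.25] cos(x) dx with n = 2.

f(x) = cos(x)
a = 2.0, b = 3.25, n = 2
h = (b - a)/n = 0.625000

Simpson's rule: (h/3)[f(x₀) + 4f(x₁) + 2f(x₂) + ... + f(xₙ)]

x_0 = 2.0000, f(x_0) = -0.416147, coefficient = 1
x_1 = 2.6250, f(x_1) = -0.869507, coefficient = 4
x_2 = 3.2500, f(x_2) = -0.994130, coefficient = 1

I ≈ (0.625000/3) × -4.888305 = -1.018397
Exact value: -1.017493
Error: 0.000904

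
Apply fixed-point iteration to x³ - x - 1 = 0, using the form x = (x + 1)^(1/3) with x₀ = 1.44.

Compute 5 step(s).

Equation: x³ - x - 1 = 0
Fixed-point form: x = (x + 1)^(1/3)
x₀ = 1.44

x_1 = g(1.440000) = 1.346263
x_2 = g(1.346263) = 1.328798
x_3 = g(1.328798) = 1.325492
x_4 = g(1.325492) = 1.324865
x_5 = g(1.324865) = 1.324746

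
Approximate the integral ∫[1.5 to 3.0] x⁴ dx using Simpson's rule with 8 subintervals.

f(x) = x⁴
a = 1.5, b = 3.0, n = 8
h = (b - a)/n = 0.187500

Simpson's rule: (h/3)[f(x₀) + 4f(x₁) + 2f(x₂) + ... + f(xₙ)]

x_0 = 1.5000, f(x_0) = 5.062500, coefficient = 1
x_1 = 1.6875, f(x_1) = 8.109146, coefficient = 4
x_2 = 1.8750, f(x_2) = 12.359619, coefficient = 2
x_3 = 2.0625, f(x_3) = 18.095718, coefficient = 4
x_4 = 2.2500, f(x_4) = 25.628906, coefficient = 2
x_5 = 2.4375, f(x_5) = 35.300308, coefficient = 4
x_6 = 2.6250, f(x_6) = 47.480713, coefficient = 2
x_7 = 2.8125, f(x_7) = 62.570572, coefficient = 4
x_8 = 3.0000, f(x_8) = 81.000000, coefficient = 1

I ≈ (0.187500/3) × 753.303955 = 47.081497
Exact value: 47.081250
Error: 0.000247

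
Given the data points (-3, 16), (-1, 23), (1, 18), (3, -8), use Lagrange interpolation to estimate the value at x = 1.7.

Lagrange interpolation formula:
P(x) = Σ yᵢ × Lᵢ(x)
where Lᵢ(x) = Π_{j≠i} (x - xⱼ)/(xᵢ - xⱼ)

L_0(1.7) = (1.7 - (-1))/(-3 - (-1)) × (1.7 - 1)/(-3 - 1) × (1.7 - 3)/(-3 - 3) = 0.051187
L_1(1.7) = (1.7 - (-3))/(-1 - (-3)) × (1.7 - 1)/(-1 - 1) × (1.7 - 3)/(-1 - 3) = -0.267313
L_2(1.7) = (1.7 - (-3))/(1 - (-3)) × (1.7 - (-1))/(1 - (-1)) × (1.7 - 3)/(1 - 3) = 1.031063
L_3(1.7) = (1.7 - (-3))/(3 - (-3)) × (1.7 - (-1))/(3 - (-1)) × (1.7 - 1)/(3 - 1) = 0.185063

P(1.7) = 16×L_0(1.7) + 23×L_1(1.7) + 18×L_2(1.7) + (-8)×L_3(1.7)
P(1.7) = 11.749438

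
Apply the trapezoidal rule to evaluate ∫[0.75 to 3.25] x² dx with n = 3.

f(x) = x²
a = 0.75, b = 3.25, n = 3
h = (b - a)/n = 0.833333

Trapezoidal rule: (h/2)[f(x₀) + 2f(x₁) + 2f(x₂) + ... + f(xₙ)]

x_0 = 0.7500, f(x_0) = 0.562500, coefficient = 1
x_1 = 1.5833, f(x_1) = 2.506944, coefficient = 2
x_2 = 2.4167, f(x_2) = 5.840278, coefficient = 2
x_3 = 3.2500, f(x_3) = 10.562500, coefficient = 1

I ≈ (0.833333/2) × 27.819444 = 11.591435
Exact value: 11.302083
Error: 0.289352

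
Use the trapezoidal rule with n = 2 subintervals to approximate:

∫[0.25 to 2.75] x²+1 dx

f(x) = x²+1
a = 0.25, b = 2.75, n = 2
h = (b - a)/n = 1.250000

Trapezoidal rule: (h/2)[f(x₀) + 2f(x₁) + 2f(x₂) + ... + f(xₙ)]

x_0 = 0.2500, f(x_0) = 1.062500, coefficient = 1
x_1 = 1.5000, f(x_1) = 3.250000, coefficient = 2
x_2 = 2.7500, f(x_2) = 8.562500, coefficient = 1

I ≈ (1.250000/2) × 16.125000 = 10.078125
Exact value: 9.427083
Error: 0.651042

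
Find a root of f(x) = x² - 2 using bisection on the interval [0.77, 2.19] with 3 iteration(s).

f(x) = x² - 2
Initial interval: [0.77, 2.19]

Iteration 1:
  c_1 = (0.770000 + 2.190000)/2 = 1.480000
  f(c_1) = f(1.480000) = 0.190400
  f(a) × f(c) < 0, new interval: [0.770000, 1.480000]
Iteration 2:
  c_2 = (0.770000 + 1.480000)/2 = 1.125000
  f(c_2) = f(1.125000) = -0.734375
  f(a) × f(c) ≥ 0, new interval: [1.125000, 1.480000]
Iteration 3:
  c_3 = (1.125000 + 1.480000)/2 = 1.302500
  f(c_3) = f(1.302500) = -0.303494
  f(a) × f(c) ≥ 0, new interval: [1.302500, 1.480000]

After 3 iteration(s), the approximation is c_3 = 1.302500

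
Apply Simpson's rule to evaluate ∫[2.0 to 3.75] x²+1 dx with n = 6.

f(x) = x²+1
a = 2.0, b = 3.75, n = 6
h = (b - a)/n = 0.291667

Simpson's rule: (h/3)[f(x₀) + 4f(x₁) + 2f(x₂) + ... + f(xₙ)]

x_0 = 2.0000, f(x_0) = 5.000000, coefficient = 1
x_1 = 2.2917, f(x_1) = 6.251736, coefficient = 4
x_2 = 2.5833, f(x_2) = 7.673611, coefficient = 2
x_3 = 2.8750, f(x_3) = 9.265625, coefficient = 4
x_4 = 3.1667, f(x_4) = 11.027778, coefficient = 2
x_5 = 3.4583, f(x_5) = 12.960069, coefficient = 4
x_6 = 3.7500, f(x_6) = 15.062500, coefficient = 1

I ≈ (0.291667/3) × 171.375000 = 16.661458
Exact value: 16.661458
Error: 0.000000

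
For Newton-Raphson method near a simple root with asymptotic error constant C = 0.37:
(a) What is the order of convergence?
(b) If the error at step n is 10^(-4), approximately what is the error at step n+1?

(a) Newton-Raphson has quadratic (order 2) convergence near simple roots.
    This means |e_{n+1}| ≈ C|e_n|².

(b) With |e_n| = 10^(-4) and C = 0.37:
    |e_{n+1}| ≈ 0.37 × (10^(-4))² = 0.37 × 10^(-8)

(a) 2 (quadratic); (b) |e_{n+1}| ≈ 3.700e-09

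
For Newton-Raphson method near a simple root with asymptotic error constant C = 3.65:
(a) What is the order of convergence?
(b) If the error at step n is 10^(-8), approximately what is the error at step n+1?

(a) Newton-Raphson has quadratic (order 2) convergence near simple roots.
    This means |e_{n+1}| ≈ C|e_n|².

(b) With |e_n| = 10^(-8) and C = 3.65:
    |e_{n+1}| ≈ 3.65 × (10^(-8))² = 3.65 × 10^(-16)

(a) 2 (quadratic); (b) |e_{n+1}| ≈ 3.650e-16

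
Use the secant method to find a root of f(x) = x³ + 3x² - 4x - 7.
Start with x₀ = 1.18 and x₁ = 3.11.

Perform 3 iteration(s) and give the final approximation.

f(x) = x³ + 3x² - 4x - 7
x₀ = 1.18, x₁ = 3.11

Secant formula: x_{n+1} = x_n - f(x_n)(x_n - x_{n-1})/(f(x_n) - f(x_{n-1}))

Iteration 1:
  f(1.180000) = -5.899768
  f(3.110000) = 39.656531
  x_2 = 3.110000 - 39.656531×(3.110000 - 1.180000)/(39.656531 - (-5.899768))
       = 1.429945
Iteration 2:
  f(3.110000) = 39.656531
  f(1.429945) = -3.661686
  x_3 = 1.429945 - (-3.661686)×(1.429945 - 3.110000)/(-3.661686 - 39.656531)
       = 1.571960
Iteration 3:
  f(1.429945) = -3.661686
  f(1.571960) = -1.990266
  x_4 = 1.571960 - (-1.990266)×(1.571960 - 1.429945)/(-1.990266 - (-3.661686))
       = 1.741066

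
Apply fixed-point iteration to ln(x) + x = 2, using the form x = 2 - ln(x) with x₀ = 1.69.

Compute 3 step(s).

Equation: ln(x) + x = 2
Fixed-point form: x = 2 - ln(x)
x₀ = 1.69

x_1 = g(1.690000) = 1.475271
x_2 = g(1.475271) = 1.611158
x_3 = g(1.611158) = 1.523047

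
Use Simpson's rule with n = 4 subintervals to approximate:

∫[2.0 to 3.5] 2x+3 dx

f(x) = 2x+3
a = 2.0, b = 3.5, n = 4
h = (b - a)/n = 0.375000

Simpson's rule: (h/3)[f(x₀) + 4f(x₁) + 2f(x₂) + ... + f(xₙ)]

x_0 = 2.0000, f(x_0) = 7.000000, coefficient = 1
x_1 = 2.3750, f(x_1) = 7.750000, coefficient = 4
x_2 = 2.7500, f(x_2) = 8.500000, coefficient = 2
x_3 = 3.1250, f(x_3) = 9.250000, coefficient = 4
x_4 = 3.5000, f(x_4) = 10.000000, coefficient = 1

I ≈ (0.375000/3) × 102.000000 = 12.750000
Exact value: 12.750000
Error: 0.000000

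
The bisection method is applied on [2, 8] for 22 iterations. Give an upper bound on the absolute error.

Bisection error bound: |error| ≤ (b-a)/2^n
|error| ≤ (8 - 2)/2^22 = 6/2^22
|error| ≤ 0.0000014305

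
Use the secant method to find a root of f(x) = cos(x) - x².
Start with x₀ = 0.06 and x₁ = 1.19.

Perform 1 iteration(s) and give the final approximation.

f(x) = cos(x) - x²
x₀ = 0.06, x₁ = 1.19

Secant formula: x_{n+1} = x_n - f(x_n)(x_n - x_{n-1})/(f(x_n) - f(x_{n-1}))

Iteration 1:
  f(0.060000) = 0.994601
  f(1.190000) = -1.044440
  x_2 = 1.190000 - (-1.044440)×(1.190000 - 0.060000)/(-1.044440 - 0.994601)
       = 0.611190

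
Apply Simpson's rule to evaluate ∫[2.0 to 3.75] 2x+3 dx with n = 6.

f(x) = 2x+3
a = 2.0, b = 3.75, n = 6
h = (b - a)/n = 0.291667

Simpson's rule: (h/3)[f(x₀) + 4f(x₁) + 2f(x₂) + ... + f(xₙ)]

x_0 = 2.0000, f(x_0) = 7.000000, coefficient = 1
x_1 = 2.2917, f(x_1) = 7.583333, coefficient = 4
x_2 = 2.5833, f(x_2) = 8.166667, coefficient = 2
x_3 = 2.8750, f(x_3) = 8.750000, coefficient = 4
x_4 = 3.1667, f(x_4) = 9.333333, coefficient = 2
x_5 = 3.4583, f(x_5) = 9.916667, coefficient = 4
x_6 = 3.7500, f(x_6) = 10.500000, coefficient = 1

I ≈ (0.291667/3) × 157.500000 = 15.312500
Exact value: 15.312500
Error: 0.000000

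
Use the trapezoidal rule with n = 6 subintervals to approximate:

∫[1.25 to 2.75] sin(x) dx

f(x) = sin(x)
a = 1.25, b = 2.75, n = 6
h = (b - a)/n = 0.250000

Trapezoidal rule: (h/2)[f(x₀) + 2f(x₁) + 2f(x₂) + ... + f(xₙ)]

x_0 = 1.2500, f(x_0) = 0.948985, coefficient = 1
x_1 = 1.5000, f(x_1) = 0.997495, coefficient = 2
x_2 = 1.7500, f(x_2) = 0.983986, coefficient = 2
x_3 = 2.0000, f(x_3) = 0.909297, coefficient = 2
x_4 = 2.2500, f(x_4) = 0.778073, coefficient = 2
x_5 = 2.5000, f(x_5) = 0.598472, coefficient = 2
x_6 = 2.7500, f(x_6) = 0.381661, coefficient = 1

I ≈ (0.250000/2) × 9.865293 = 1.233162
Exact value: 1.239625
Error: 0.006463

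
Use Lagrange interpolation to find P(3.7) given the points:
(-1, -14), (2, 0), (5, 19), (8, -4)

Lagrange interpolation formula:
P(x) = Σ yᵢ × Lᵢ(x)
where Lᵢ(x) = Π_{j≠i} (x - xⱼ)/(xᵢ - xⱼ)

L_0(3.7) = (3.7 - 2)/(-1 - 2) × (3.7 - 5)/(-1 - 5) × (3.7 - 8)/(-1 - 8) = -0.058660
L_1(3.7) = (3.7 - (-1))/(2 - (-1)) × (3.7 - 5)/(2 - 5) × (3.7 - 8)/(2 - 8) = 0.486537
L_2(3.7) = (3.7 - (-1))/(5 - (-1)) × (3.7 - 2)/(5 - 2) × (3.7 - 8)/(5 - 8) = 0.636241
L_3(3.7) = (3.7 - (-1))/(8 - (-1)) × (3.7 - 2)/(8 - 2) × (3.7 - 5)/(8 - 5) = -0.064117

P(3.7) = (-14)×L_0(3.7) + 0×L_1(3.7) + 19×L_2(3.7) + (-4)×L_3(3.7)
P(3.7) = 13.166290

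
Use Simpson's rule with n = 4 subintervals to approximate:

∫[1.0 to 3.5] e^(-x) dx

f(x) = e^(-x)
a = 1.0, b = 3.5, n = 4
h = (b - a)/n = 0.625000

Simpson's rule: (h/3)[f(x₀) + 4f(x₁) + 2f(x₂) + ... + f(xₙ)]

x_0 = 1.0000, f(x_0) = 0.367879, coefficient = 1
x_1 = 1.6250, f(x_1) = 0.196912, coefficient = 4
x_2 = 2.2500, f(x_2) = 0.105399, coefficient = 2
x_3 = 2.8750, f(x_3) = 0.056416, coefficient = 4
x_4 = 3.5000, f(x_4) = 0.030197, coefficient = 1

I ≈ (0.625000/3) × 1.622187 = 0.337956
Exact value: 0.337682
Error: 0.000273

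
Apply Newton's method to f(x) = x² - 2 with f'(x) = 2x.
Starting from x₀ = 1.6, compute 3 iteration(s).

f(x) = x² - 2
f'(x) = 2x
x₀ = 1.6

Newton-Raphson formula: x_{n+1} = x_n - f(x_n)/f'(x_n)

Iteration 1:
  f(1.600000) = 0.560000
  f'(1.600000) = 3.200000
  x_1 = 1.600000 - 0.560000/3.200000 = 1.425000
Iteration 2:
  f(1.425000) = 0.030625
  f'(1.425000) = 2.850000
  x_2 = 1.425000 - 0.030625/2.850000 = 1.414254
Iteration 3:
  f(1.414254) = 0.000115
  f'(1.414254) = 2.828509
  x_3 = 1.414254 - 0.000115/2.828509 = 1.414214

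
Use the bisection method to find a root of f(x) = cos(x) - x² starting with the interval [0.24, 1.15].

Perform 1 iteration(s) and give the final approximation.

f(x) = cos(x) - x²
Initial interval: [0.24, 1.15]

Iteration 1:
  c_1 = (0.240000 + 1.150000)/2 = 0.695000
  f(c_1) = f(0.695000) = 0.285029
  f(a) × f(c) ≥ 0, new interval: [0.695000, 1.150000]

After 1 iteration(s), the approximation is c_1 = 0.695000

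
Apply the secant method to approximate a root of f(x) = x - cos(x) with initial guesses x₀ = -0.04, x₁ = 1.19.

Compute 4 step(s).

f(x) = x - cos(x)
x₀ = -0.04, x₁ = 1.19

Secant formula: x_{n+1} = x_n - f(x_n)(x_n - x_{n-1})/(f(x_n) - f(x_{n-1}))

Iteration 1:
  f(-0.040000) = -1.039200
  f(1.190000) = 0.818340
  x_2 = 1.190000 - 0.818340×(1.190000 - (-0.040000))/(0.818340 - (-1.039200))
       = 0.648123
Iteration 2:
  f(1.190000) = 0.818340
  f(0.648123) = -0.149095
  x_3 = 0.648123 - (-0.149095)×(0.648123 - 1.190000)/(-0.149095 - 0.818340)
       = 0.731634
Iteration 3:
  f(0.648123) = -0.149095
  f(0.731634) = -0.012450
  x_4 = 0.731634 - (-0.012450)×(0.731634 - 0.648123)/(-0.012450 - (-0.149095))
       = 0.739243
Iteration 4:
  f(0.731634) = -0.012450
  f(0.739243) = 0.000264
  x_5 = 0.739243 - 0.000264×(0.739243 - 0.731634)/(0.000264 - (-0.012450))
       = 0.739085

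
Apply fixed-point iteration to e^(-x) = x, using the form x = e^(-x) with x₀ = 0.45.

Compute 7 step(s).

Equation: e^(-x) = x
Fixed-point form: x = e^(-x)
x₀ = 0.45

x_1 = g(0.450000) = 0.637628
x_2 = g(0.637628) = 0.528545
x_3 = g(0.528545) = 0.589462
x_4 = g(0.589462) = 0.554625
x_5 = g(0.554625) = 0.574287
x_6 = g(0.574287) = 0.563106
x_7 = g(0.563106) = 0.569438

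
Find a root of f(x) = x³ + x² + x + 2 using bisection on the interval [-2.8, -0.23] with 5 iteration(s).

f(x) = x³ + x² + x + 2
Initial interval: [-2.8, -0.23]

Iteration 1:
  c_1 = (-2.800000 + (-0.230000))/2 = -1.515000
  f(c_1) = f(-1.515000) = -0.697041
  f(a) × f(c) ≥ 0, new interval: [-1.515000, -0.230000]
Iteration 2:
  c_2 = (-1.515000 + (-0.230000))/2 = -0.872500
  f(c_2) = f(-0.872500) = 1.224560
  f(a) × f(c) < 0, new interval: [-1.515000, -0.872500]
Iteration 3:
  c_3 = (-1.515000 + (-0.872500))/2 = -1.193750
  f(c_3) = f(-1.193750) = 0.530149
  f(a) × f(c) < 0, new interval: [-1.515000, -1.193750]
Iteration 4:
  c_4 = (-1.515000 + (-1.193750))/2 = -1.354375
  f(c_4) = f(-1.354375) = -0.004416
  f(a) × f(c) ≥ 0, new interval: [-1.354375, -1.193750]
Iteration 5:
  c_5 = (-1.354375 + (-1.193750))/2 = -1.274062
  f(c_5) = f(-1.274062) = 0.281070
  f(a) × f(c) < 0, new interval: [-1.354375, -1.274062]

After 5 iteration(s), the approximation is c_5 = -1.274062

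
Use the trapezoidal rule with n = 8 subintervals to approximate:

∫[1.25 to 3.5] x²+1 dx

f(x) = x²+1
a = 1.25, b = 3.5, n = 8
h = (b - a)/n = 0.281250

Trapezoidal rule: (h/2)[f(x₀) + 2f(x₁) + 2f(x₂) + ... + f(xₙ)]

x_0 = 1.2500, f(x_0) = 2.562500, coefficient = 1
x_1 = 1.5312, f(x_1) = 3.344727, coefficient = 2
x_2 = 1.8125, f(x_2) = 4.285156, coefficient = 2
x_3 = 2.0938, f(x_3) = 5.383789, coefficient = 2
x_4 = 2.3750, f(x_4) = 6.640625, coefficient = 2
x_5 = 2.6562, f(x_5) = 8.055664, coefficient = 2
x_6 = 2.9375, f(x_6) = 9.628906, coefficient = 2
x_7 = 3.2188, f(x_7) = 11.360352, coefficient = 2
x_8 = 3.5000, f(x_8) = 13.250000, coefficient = 1

I ≈ (0.281250/2) × 113.210938 = 15.920288
Exact value: 15.890625
Error: 0.029663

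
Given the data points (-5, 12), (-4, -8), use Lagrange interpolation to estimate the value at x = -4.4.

Lagrange interpolation formula:
P(x) = Σ yᵢ × Lᵢ(x)
where Lᵢ(x) = Π_{j≠i} (x - xⱼ)/(xᵢ - xⱼ)

L_0(-4.4) = (-4.4 - (-4))/(-5 - (-4)) = 0.400000
L_1(-4.4) = (-4.4 - (-5))/(-4 - (-5)) = 0.600000

P(-4.4) = 12×L_0(-4.4) + (-8)×L_1(-4.4)
P(-4.4) = 0.000000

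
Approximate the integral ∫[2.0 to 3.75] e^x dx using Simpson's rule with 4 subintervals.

f(x) = e^x
a = 2.0, b = 3.75, n = 4
h = (b - a)/n = 0.437500

Simpson's rule: (h/3)[f(x₀) + 4f(x₁) + 2f(x₂) + ... + f(xₙ)]

x_0 = 2.0000, f(x_0) = 7.389056, coefficient = 1
x_1 = 2.4375, f(x_1) = 11.444394, coefficient = 4
x_2 = 2.8750, f(x_2) = 17.725424, coefficient = 2
x_3 = 3.3125, f(x_3) = 27.453674, coefficient = 4
x_4 = 3.7500, f(x_4) = 42.521082, coefficient = 1

I ≈ (0.437500/3) × 240.953258 = 35.139017
Exact value: 35.132026
Error: 0.006991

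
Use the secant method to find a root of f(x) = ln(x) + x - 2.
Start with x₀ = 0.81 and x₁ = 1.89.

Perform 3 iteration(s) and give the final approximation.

f(x) = ln(x) + x - 2
x₀ = 0.81, x₁ = 1.89

Secant formula: x_{n+1} = x_n - f(x_n)(x_n - x_{n-1})/(f(x_n) - f(x_{n-1}))

Iteration 1:
  f(0.810000) = -1.400721
  f(1.890000) = 0.526577
  x_2 = 1.890000 - 0.526577×(1.890000 - 0.810000)/(0.526577 - (-1.400721))
       = 1.594922
Iteration 2:
  f(1.890000) = 0.526577
  f(1.594922) = 0.061747
  x_3 = 1.594922 - 0.061747×(1.594922 - 1.890000)/(0.061747 - 0.526577)
       = 1.555725
Iteration 3:
  f(1.594922) = 0.061747
  f(1.555725) = -0.002334
  x_4 = 1.555725 - (-0.002334)×(1.555725 - 1.594922)/(-0.002334 - 0.061747)
       = 1.557152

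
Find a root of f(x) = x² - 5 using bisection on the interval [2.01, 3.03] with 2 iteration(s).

f(x) = x² - 5
Initial interval: [2.01, 3.03]

Iteration 1:
  c_1 = (2.010000 + 3.030000)/2 = 2.520000
  f(c_1) = f(2.520000) = 1.350400
  f(a) × f(c) < 0, new interval: [2.010000, 2.520000]
Iteration 2:
  c_2 = (2.010000 + 2.520000)/2 = 2.265000
  f(c_2) = f(2.265000) = 0.130225
  f(a) × f(c) < 0, new interval: [2.010000, 2.265000]

After 2 iteration(s), the approximation is c_2 = 2.265000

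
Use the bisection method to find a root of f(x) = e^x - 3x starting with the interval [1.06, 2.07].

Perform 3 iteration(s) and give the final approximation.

f(x) = e^x - 3x
Initial interval: [1.06, 2.07]

Iteration 1:
  c_1 = (1.060000 + 2.070000)/2 = 1.565000
  f(c_1) = f(1.565000) = 0.087675
  f(a) × f(c) < 0, new interval: [1.060000, 1.565000]
Iteration 2:
  c_2 = (1.060000 + 1.565000)/2 = 1.312500
  f(c_2) = f(1.312500) = -0.222049
  f(a) × f(c) ≥ 0, new interval: [1.312500, 1.565000]
Iteration 3:
  c_3 = (1.312500 + 1.565000)/2 = 1.438750
  f(c_3) = f(1.438750) = -0.100827
  f(a) × f(c) ≥ 0, new interval: [1.438750, 1.565000]

After 3 iteration(s), the approximation is c_3 = 1.438750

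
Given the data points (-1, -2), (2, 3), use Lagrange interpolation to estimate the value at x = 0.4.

Lagrange interpolation formula:
P(x) = Σ yᵢ × Lᵢ(x)
where Lᵢ(x) = Π_{j≠i} (x - xⱼ)/(xᵢ - xⱼ)

L_0(0.4) = (0.4 - 2)/(-1 - 2) = 0.533333
L_1(0.4) = (0.4 - (-1))/(2 - (-1)) = 0.466667

P(0.4) = (-2)×L_0(0.4) + 3×L_1(0.4)
P(0.4) = 0.333333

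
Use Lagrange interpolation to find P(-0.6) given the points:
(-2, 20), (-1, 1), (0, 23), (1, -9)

Lagrange interpolation formula:
P(x) = Σ yᵢ × Lᵢ(x)
where Lᵢ(x) = Π_{j≠i} (x - xⱼ)/(xᵢ - xⱼ)

L_0(-0.6) = (-0.6 - (-1))/(-2 - (-1)) × (-0.6 - 0)/(-2 - 0) × (-0.6 - 1)/(-2 - 1) = -0.064000
L_1(-0.6) = (-0.6 - (-2))/(-1 - (-2)) × (-0.6 - 0)/(-1 - 0) × (-0.6 - 1)/(-1 - 1) = 0.672000
L_2(-0.6) = (-0.6 - (-2))/(0 - (-2)) × (-0.6 - (-1))/(0 - (-1)) × (-0.6 - 1)/(0 - 1) = 0.448000
L_3(-0.6) = (-0.6 - (-2))/(1 - (-2)) × (-0.6 - (-1))/(1 - (-1)) × (-0.6 - 0)/(1 - 0) = -0.056000

P(-0.6) = 20×L_0(-0.6) + 1×L_1(-0.6) + 23×L_2(-0.6) + (-9)×L_3(-0.6)
P(-0.6) = 10.200000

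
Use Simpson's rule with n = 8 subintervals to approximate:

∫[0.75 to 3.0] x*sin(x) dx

f(x) = x*sin(x)
a = 0.75, b = 3.0, n = 8
h = (b - a)/n = 0.281250

Simpson's rule: (h/3)[f(x₀) + 4f(x₁) + 2f(x₂) + ... + f(xₙ)]

x_0 = 0.7500, f(x_0) = 0.511229, coefficient = 1
x_1 = 1.0312, f(x_1) = 0.884753, coefficient = 4
x_2 = 1.3125, f(x_2) = 1.268960, coefficient = 2
x_3 = 1.5938, f(x_3) = 1.593330, coefficient = 4
x_4 = 1.8750, f(x_4) = 1.788911, coefficient = 2
x_5 = 2.1562, f(x_5) = 1.797151, coefficient = 4
x_6 = 2.4375, f(x_6) = 1.577897, coefficient = 2
x_7 = 2.7188, f(x_7) = 1.115651, coefficient = 4
x_8 = 3.0000, f(x_8) = 0.423360, coefficient = 1

I ≈ (0.281250/3) × 31.769665 = 2.978406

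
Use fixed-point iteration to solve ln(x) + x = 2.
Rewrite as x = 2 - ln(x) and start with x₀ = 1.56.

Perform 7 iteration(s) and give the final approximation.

Equation: ln(x) + x = 2
Fixed-point form: x = 2 - ln(x)
x₀ = 1.56

x_1 = g(1.560000) = 1.555314
x_2 = g(1.555314) = 1.558322
x_3 = g(1.558322) = 1.556390
x_4 = g(1.556390) = 1.557631
x_5 = g(1.557631) = 1.556834
x_6 = g(1.556834) = 1.557346
x_7 = g(1.557346) = 1.557017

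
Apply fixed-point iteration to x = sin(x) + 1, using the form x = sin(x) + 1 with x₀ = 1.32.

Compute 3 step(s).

Equation: x = sin(x) + 1
Fixed-point form: x = sin(x) + 1
x₀ = 1.32

x_1 = g(1.320000) = 1.968715
x_2 = g(1.968715) = 1.921869
x_3 = g(1.921869) = 1.939004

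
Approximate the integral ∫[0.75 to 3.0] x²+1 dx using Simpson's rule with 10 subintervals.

f(x) = x²+1
a = 0.75, b = 3.0, n = 10
h = (b - a)/n = 0.225000

Simpson's rule: (h/3)[f(x₀) + 4f(x₁) + 2f(x₂) + ... + f(xₙ)]

x_0 = 0.7500, f(x_0) = 1.562500, coefficient = 1
x_1 = 0.9750, f(x_1) = 1.950625, coefficient = 4
x_2 = 1.2000, f(x_2) = 2.440000, coefficient = 2
x_3 = 1.4250, f(x_3) = 3.030625, coefficient = 4
x_4 = 1.6500, f(x_4) = 3.722500, coefficient = 2
x_5 = 1.8750, f(x_5) = 4.515625, coefficient = 4
x_6 = 2.1000, f(x_6) = 5.410000, coefficient = 2
x_7 = 2.3250, f(x_7) = 6.405625, coefficient = 4
x_8 = 2.5500, f(x_8) = 7.502500, coefficient = 2
x_9 = 2.7750, f(x_9) = 8.700625, coefficient = 4
x_10 = 3.0000, f(x_10) = 10.000000, coefficient = 1

I ≈ (0.225000/3) × 148.125000 = 11.109375
Exact value: 11.109375
Error: 0.000000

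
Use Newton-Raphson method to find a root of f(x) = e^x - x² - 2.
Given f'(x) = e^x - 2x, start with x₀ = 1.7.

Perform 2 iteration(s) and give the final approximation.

f(x) = e^x - x² - 2
f'(x) = e^x - 2x
x₀ = 1.7

Newton-Raphson formula: x_{n+1} = x_n - f(x_n)/f'(x_n)

Iteration 1:
  f(1.700000) = 0.583947
  f'(1.700000) = 2.073947
  x_1 = 1.700000 - 0.583947/2.073947 = 1.418437
Iteration 2:
  f(1.418437) = 0.118695
  f'(1.418437) = 1.293785
  x_2 = 1.418437 - 0.118695/1.293785 = 1.326694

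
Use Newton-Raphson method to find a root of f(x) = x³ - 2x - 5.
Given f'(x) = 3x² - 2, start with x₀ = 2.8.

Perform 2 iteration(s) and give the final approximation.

f(x) = x³ - 2x - 5
f'(x) = 3x² - 2
x₀ = 2.8

Newton-Raphson formula: x_{n+1} = x_n - f(x_n)/f'(x_n)

Iteration 1:
  f(2.800000) = 11.352000
  f'(2.800000) = 21.520000
  x_1 = 2.800000 - 11.352000/21.520000 = 2.272491
Iteration 2:
  f(2.272491) = 2.190647
  f'(2.272491) = 13.492642
  x_2 = 2.272491 - 2.190647/13.492642 = 2.110132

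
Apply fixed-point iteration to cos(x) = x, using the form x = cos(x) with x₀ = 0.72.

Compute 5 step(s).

Equation: cos(x) = x
Fixed-point form: x = cos(x)
x₀ = 0.72

x_1 = g(0.720000) = 0.751806
x_2 = g(0.751806) = 0.730457
x_3 = g(0.730457) = 0.744870
x_4 = g(0.744870) = 0.735176
x_5 = g(0.735176) = 0.741713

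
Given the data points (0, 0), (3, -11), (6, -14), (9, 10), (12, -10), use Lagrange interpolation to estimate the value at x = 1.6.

Lagrange interpolation formula:
P(x) = Σ yᵢ × Lᵢ(x)
where Lᵢ(x) = Π_{j≠i} (x - xⱼ)/(xᵢ - xⱼ)

L_0(1.6) = (1.6 - 3)/(0 - 3) × (1.6 - 6)/(0 - 6) × (1.6 - 9)/(0 - 9) × (1.6 - 12)/(0 - 12) = 0.243865
L_1(1.6) = (1.6 - 0)/(3 - 0) × (1.6 - 6)/(3 - 6) × (1.6 - 9)/(3 - 9) × (1.6 - 12)/(3 - 12) = 1.114812
L_2(1.6) = (1.6 - 0)/(6 - 0) × (1.6 - 3)/(6 - 3) × (1.6 - 9)/(6 - 9) × (1.6 - 12)/(6 - 12) = -0.532069
L_3(1.6) = (1.6 - 0)/(9 - 0) × (1.6 - 3)/(9 - 3) × (1.6 - 6)/(9 - 6) × (1.6 - 12)/(9 - 12) = 0.210910
L_4(1.6) = (1.6 - 0)/(12 - 0) × (1.6 - 3)/(12 - 3) × (1.6 - 6)/(12 - 6) × (1.6 - 9)/(12 - 9) = -0.037518

P(1.6) = 0×L_0(1.6) + (-11)×L_1(1.6) + (-14)×L_2(1.6) + 10×L_3(1.6) + (-10)×L_4(1.6)
P(1.6) = -2.329679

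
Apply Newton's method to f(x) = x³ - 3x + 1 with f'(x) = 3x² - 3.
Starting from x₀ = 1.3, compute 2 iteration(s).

f(x) = x³ - 3x + 1
f'(x) = 3x² - 3
x₀ = 1.3

Newton-Raphson formula: x_{n+1} = x_n - f(x_n)/f'(x_n)

Iteration 1:
  f(1.300000) = -0.703000
  f'(1.300000) = 2.070000
  x_1 = 1.300000 - (-0.703000)/2.070000 = 1.639614
Iteration 2:
  f(1.639614) = 0.488986
  f'(1.639614) = 5.064998
  x_2 = 1.639614 - 0.488986/5.064998 = 1.543071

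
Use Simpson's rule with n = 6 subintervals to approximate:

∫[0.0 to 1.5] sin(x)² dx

f(x) = sin(x)²
a = 0.0, b = 1.5, n = 6
h = (b - a)/n = 0.250000

Simpson's rule: (h/3)[f(x₀) + 4f(x₁) + 2f(x₂) + ... + f(xₙ)]

x_0 = 0.0000, f(x_0) = 0.000000, coefficient = 1
x_1 = 0.2500, f(x_1) = 0.061209, coefficient = 4
x_2 = 0.5000, f(x_2) = 0.229849, coefficient = 2
x_3 = 0.7500, f(x_3) = 0.464631, coefficient = 4
x_4 = 1.0000, f(x_4) = 0.708073, coefficient = 2
x_5 = 1.2500, f(x_5) = 0.900572, coefficient = 4
x_6 = 1.5000, f(x_6) = 0.994996, coefficient = 1

I ≈ (0.250000/3) × 8.576488 = 0.714707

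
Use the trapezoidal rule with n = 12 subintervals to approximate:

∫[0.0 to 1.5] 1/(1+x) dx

f(x) = 1/(1+x)
a = 0.0, b = 1.5, n = 12
h = (b - a)/n = 0.125000

Trapezoidal rule: (h/2)[f(x₀) + 2f(x₁) + 2f(x₂) + ... + f(xₙ)]

x_0 = 0.0000, f(x_0) = 1.000000, coefficient = 1
x_1 = 0.1250, f(x_1) = 0.888889, coefficient = 2
x_2 = 0.2500, f(x_2) = 0.800000, coefficient = 2
x_3 = 0.3750, f(x_3) = 0.727273, coefficient = 2
x_4 = 0.5000, f(x_4) = 0.666667, coefficient = 2
x_5 = 0.6250, f(x_5) = 0.615385, coefficient = 2
x_6 = 0.7500, f(x_6) = 0.571429, coefficient = 2
x_7 = 0.8750, f(x_7) = 0.533333, coefficient = 2
x_8 = 1.0000, f(x_8) = 0.500000, coefficient = 2
x_9 = 1.1250, f(x_9) = 0.470588, coefficient = 2
x_10 = 1.2500, f(x_10) = 0.444444, coefficient = 2
x_11 = 1.3750, f(x_11) = 0.421053, coefficient = 2
x_12 = 1.5000, f(x_12) = 0.400000, coefficient = 1

I ≈ (0.125000/2) × 14.678120 = 0.917383
Exact value: 0.916291
Error: 0.001092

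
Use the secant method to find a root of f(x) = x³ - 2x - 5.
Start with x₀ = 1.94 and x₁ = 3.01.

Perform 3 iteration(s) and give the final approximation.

f(x) = x³ - 2x - 5
x₀ = 1.94, x₁ = 3.01

Secant formula: x_{n+1} = x_n - f(x_n)(x_n - x_{n-1})/(f(x_n) - f(x_{n-1}))

Iteration 1:
  f(1.940000) = -1.578616
  f(3.010000) = 16.250901
  x_2 = 3.010000 - 16.250901×(3.010000 - 1.940000)/(16.250901 - (-1.578616))
       = 2.034737
Iteration 2:
  f(3.010000) = 16.250901
  f(2.034737) = -0.645346
  x_3 = 2.034737 - (-0.645346)×(2.034737 - 3.010000)/(-0.645346 - 16.250901)
       = 2.071987
Iteration 3:
  f(2.034737) = -0.645346
  f(2.071987) = -0.248664
  x_4 = 2.071987 - (-0.248664)×(2.071987 - 2.034737)/(-0.248664 - (-0.645346))
       = 2.095337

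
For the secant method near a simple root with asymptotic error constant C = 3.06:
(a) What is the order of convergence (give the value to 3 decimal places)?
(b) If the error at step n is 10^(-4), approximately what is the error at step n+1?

(a) Secant method has superlinear convergence with order φ = (1+√5)/2 ≈ 1.618.
    This means |e_{n+1}| ≈ C|e_n|^1.618.

(b) With |e_n| = 10^(-4) and C = 3.06:
    |e_{n+1}| ≈ 3.06 × (10^(-4))^1.618 = 3.06 × 10^(-6.47)

(a) ≈ 1.618 (golden ratio); (b) |e_{n+1}| ≈ 1.032e-06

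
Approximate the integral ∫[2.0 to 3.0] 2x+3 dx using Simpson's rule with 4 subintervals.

f(x) = 2x+3
a = 2.0, b = 3.0, n = 4
h = (b - a)/n = 0.250000

Simpson's rule: (h/3)[f(x₀) + 4f(x₁) + 2f(x₂) + ... + f(xₙ)]

x_0 = 2.0000, f(x_0) = 7.000000, coefficient = 1
x_1 = 2.2500, f(x_1) = 7.500000, coefficient = 4
x_2 = 2.5000, f(x_2) = 8.000000, coefficient = 2
x_3 = 2.7500, f(x_3) = 8.500000, coefficient = 4
x_4 = 3.0000, f(x_4) = 9.000000, coefficient = 1

I ≈ (0.250000/3) × 96.000000 = 8.000000
Exact value: 8.000000
Error: 0.000000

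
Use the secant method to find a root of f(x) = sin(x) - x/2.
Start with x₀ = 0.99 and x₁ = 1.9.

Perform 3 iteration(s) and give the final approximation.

f(x) = sin(x) - x/2
x₀ = 0.99, x₁ = 1.9

Secant formula: x_{n+1} = x_n - f(x_n)(x_n - x_{n-1})/(f(x_n) - f(x_{n-1}))

Iteration 1:
  f(0.990000) = 0.341026
  f(1.900000) = -0.003700
  x_2 = 1.900000 - (-0.003700)×(1.900000 - 0.990000)/(-0.003700 - 0.341026)
       = 1.890233
Iteration 2:
  f(1.900000) = -0.003700
  f(1.890233) = 0.004296
  x_3 = 1.890233 - 0.004296×(1.890233 - 1.900000)/(0.004296 - (-0.003700))
       = 1.895481
Iteration 3:
  f(1.890233) = 0.004296
  f(1.895481) = 0.000011
  x_4 = 1.895481 - 0.000011×(1.895481 - 1.890233)/(0.000011 - 0.004296)
       = 1.895494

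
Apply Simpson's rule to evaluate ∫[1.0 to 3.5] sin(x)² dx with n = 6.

f(x) = sin(x)²
a = 1.0, b = 3.5, n = 6
h = (b - a)/n = 0.416667

Simpson's rule: (h/3)[f(x₀) + 4f(x₁) + 2f(x₂) + ... + f(xₙ)]

x_0 = 1.0000, f(x_0) = 0.708073, coefficient = 1
x_1 = 1.4167, f(x_1) = 0.976432, coefficient = 4
x_2 = 1.8333, f(x_2) = 0.932643, coefficient = 2
x_3 = 2.2500, f(x_3) = 0.605398, coefficient = 4
x_4 = 2.6667, f(x_4) = 0.209098, coefficient = 2
x_5 = 3.0833, f(x_5) = 0.003390, coefficient = 4
x_6 = 3.5000, f(x_6) = 0.123049, coefficient = 1

I ≈ (0.416667/3) × 9.455485 = 1.313262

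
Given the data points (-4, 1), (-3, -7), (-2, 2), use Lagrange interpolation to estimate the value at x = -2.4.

Lagrange interpolation formula:
P(x) = Σ yᵢ × Lᵢ(x)
where Lᵢ(x) = Π_{j≠i} (x - xⱼ)/(xᵢ - xⱼ)

L_0(-2.4) = (-2.4 - (-3))/(-4 - (-3)) × (-2.4 - (-2))/(-4 - (-2)) = -0.120000
L_1(-2.4) = (-2.4 - (-4))/(-3 - (-4)) × (-2.4 - (-2))/(-3 - (-2)) = 0.640000
L_2(-2.4) = (-2.4 - (-4))/(-2 - (-4)) × (-2.4 - (-3))/(-2 - (-3)) = 0.480000

P(-2.4) = 1×L_0(-2.4) + (-7)×L_1(-2.4) + 2×L_2(-2.4)
P(-2.4) = -3.640000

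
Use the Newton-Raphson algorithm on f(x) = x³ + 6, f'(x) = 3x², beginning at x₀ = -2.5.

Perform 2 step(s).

f(x) = x³ + 6
f'(x) = 3x²
x₀ = -2.5

Newton-Raphson formula: x_{n+1} = x_n - f(x_n)/f'(x_n)

Iteration 1:
  f(-2.500000) = -9.625000
  f'(-2.500000) = 18.750000
  x_1 = -2.500000 - (-9.625000)/18.750000 = -1.986667
Iteration 2:
  f(-1.986667) = -1.841064
  f'(-1.986667) = 11.840533
  x_2 = -1.986667 - (-1.841064)/11.840533 = -1.831178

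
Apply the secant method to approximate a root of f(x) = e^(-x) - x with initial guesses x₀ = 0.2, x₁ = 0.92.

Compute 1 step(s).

f(x) = e^(-x) - x
x₀ = 0.2, x₁ = 0.92

Secant formula: x_{n+1} = x_n - f(x_n)(x_n - x_{n-1})/(f(x_n) - f(x_{n-1}))

Iteration 1:
  f(0.200000) = 0.618731
  f(0.920000) = -0.521481
  x_2 = 0.920000 - (-0.521481)×(0.920000 - 0.200000)/(-0.521481 - 0.618731)
       = 0.590705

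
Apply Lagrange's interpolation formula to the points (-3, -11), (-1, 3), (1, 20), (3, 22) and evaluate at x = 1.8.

Lagrange interpolation formula:
P(x) = Σ yᵢ × Lᵢ(x)
where Lᵢ(x) = Π_{j≠i} (x - xⱼ)/(xᵢ - xⱼ)

L_0(1.8) = (1.8 - (-1))/(-3 - (-1)) × (1.8 - 1)/(-3 - 1) × (1.8 - 3)/(-3 - 3) = 0.056000
L_1(1.8) = (1.8 - (-3))/(-1 - (-3)) × (1.8 - 1)/(-1 - 1) × (1.8 - 3)/(-1 - 3) = -0.288000
L_2(1.8) = (1.8 - (-3))/(1 - (-3)) × (1.8 - (-1))/(1 - (-1)) × (1.8 - 3)/(1 - 3) = 1.008000
L_3(1.8) = (1.8 - (-3))/(3 - (-3)) × (1.8 - (-1))/(3 - (-1)) × (1.8 - 1)/(3 - 1) = 0.224000

P(1.8) = (-11)×L_0(1.8) + 3×L_1(1.8) + 20×L_2(1.8) + 22×L_3(1.8)
P(1.8) = 23.608000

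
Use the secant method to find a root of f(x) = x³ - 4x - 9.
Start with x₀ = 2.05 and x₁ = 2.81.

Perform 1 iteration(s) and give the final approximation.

f(x) = x³ - 4x - 9
x₀ = 2.05, x₁ = 2.81

Secant formula: x_{n+1} = x_n - f(x_n)(x_n - x_{n-1})/(f(x_n) - f(x_{n-1}))

Iteration 1:
  f(2.050000) = -8.584875
  f(2.810000) = 1.948041
  x_2 = 2.810000 - 1.948041×(2.810000 - 2.050000)/(1.948041 - (-8.584875))
       = 2.669440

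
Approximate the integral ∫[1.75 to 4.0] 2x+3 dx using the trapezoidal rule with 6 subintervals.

f(x) = 2x+3
a = 1.75, b = 4.0, n = 6
h = (b - a)/n = 0.375000

Trapezoidal rule: (h/2)[f(x₀) + 2f(x₁) + 2f(x₂) + ... + f(xₙ)]

x_0 = 1.7500, f(x_0) = 6.500000, coefficient = 1
x_1 = 2.1250, f(x_1) = 7.250000, coefficient = 2
x_2 = 2.5000, f(x_2) = 8.000000, coefficient = 2
x_3 = 2.8750, f(x_3) = 8.750000, coefficient = 2
x_4 = 3.2500, f(x_4) = 9.500000, coefficient = 2
x_5 = 3.6250, f(x_5) = 10.250000, coefficient = 2
x_6 = 4.0000, f(x_6) = 11.000000, coefficient = 1

I ≈ (0.375000/2) × 105.000000 = 19.687500
Exact value: 19.687500
Error: 0.000000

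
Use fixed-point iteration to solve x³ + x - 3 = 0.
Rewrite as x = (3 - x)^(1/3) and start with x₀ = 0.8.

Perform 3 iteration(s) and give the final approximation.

Equation: x³ + x - 3 = 0
Fixed-point form: x = (3 - x)^(1/3)
x₀ = 0.8

x_1 = g(0.800000) = 1.300591
x_2 = g(1.300591) = 1.193345
x_3 = g(1.193345) = 1.217938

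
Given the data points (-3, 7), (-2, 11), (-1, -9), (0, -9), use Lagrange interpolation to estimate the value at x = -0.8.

Lagrange interpolation formula:
P(x) = Σ yᵢ × Lᵢ(x)
where Lᵢ(x) = Π_{j≠i} (x - xⱼ)/(xᵢ - xⱼ)

L_0(-0.8) = (-0.8 - (-2))/(-3 - (-2)) × (-0.8 - (-1))/(-3 - (-1)) × (-0.8 - 0)/(-3 - 0) = 0.032000
L_1(-0.8) = (-0.8 - (-3))/(-2 - (-3)) × (-0.8 - (-1))/(-2 - (-1)) × (-0.8 - 0)/(-2 - 0) = -0.176000
L_2(-0.8) = (-0.8 - (-3))/(-1 - (-3)) × (-0.8 - (-2))/(-1 - (-2)) × (-0.8 - 0)/(-1 - 0) = 1.056000
L_3(-0.8) = (-0.8 - (-3))/(0 - (-3)) × (-0.8 - (-2))/(0 - (-2)) × (-0.8 - (-1))/(0 - (-1)) = 0.088000

P(-0.8) = 7×L_0(-0.8) + 11×L_1(-0.8) + (-9)×L_2(-0.8) + (-9)×L_3(-0.8)
P(-0.8) = -12.008000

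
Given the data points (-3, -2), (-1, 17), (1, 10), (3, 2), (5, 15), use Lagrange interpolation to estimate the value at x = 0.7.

Lagrange interpolation formula:
P(x) = Σ yᵢ × Lᵢ(x)
where Lᵢ(x) = Π_{j≠i} (x - xⱼ)/(xᵢ - xⱼ)

L_0(0.7) = (0.7 - (-1))/(-3 - (-1)) × (0.7 - 1)/(-3 - 1) × (0.7 - 3)/(-3 - 3) × (0.7 - 5)/(-3 - 5) = -0.013135
L_1(0.7) = (0.7 - (-3))/(-1 - (-3)) × (0.7 - 1)/(-1 - 1) × (0.7 - 3)/(-1 - 3) × (0.7 - 5)/(-1 - 5) = 0.114353
L_2(0.7) = (0.7 - (-3))/(1 - (-3)) × (0.7 - (-1))/(1 - (-1)) × (0.7 - 3)/(1 - 3) × (0.7 - 5)/(1 - 5) = 0.972002
L_3(0.7) = (0.7 - (-3))/(3 - (-3)) × (0.7 - (-1))/(3 - (-1)) × (0.7 - 1)/(3 - 1) × (0.7 - 5)/(3 - 5) = -0.084522
L_4(0.7) = (0.7 - (-3))/(5 - (-3)) × (0.7 - (-1))/(5 - (-1)) × (0.7 - 1)/(5 - 1) × (0.7 - 3)/(5 - 3) = 0.011302

P(0.7) = (-2)×L_0(0.7) + 17×L_1(0.7) + 10×L_2(0.7) + 2×L_3(0.7) + 15×L_4(0.7)
P(0.7) = 11.690780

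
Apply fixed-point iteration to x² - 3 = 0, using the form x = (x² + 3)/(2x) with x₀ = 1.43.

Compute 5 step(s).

Equation: x² - 3 = 0
Fixed-point form: x = (x² + 3)/(2x)
x₀ = 1.43

x_1 = g(1.430000) = 1.763951
x_2 = g(1.763951) = 1.732339
x_3 = g(1.732339) = 1.732051
x_4 = g(1.732051) = 1.732051
x_5 = g(1.732051) = 1.732051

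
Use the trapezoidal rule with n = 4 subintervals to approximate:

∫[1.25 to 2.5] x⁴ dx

f(x) = x⁴
a = 1.25, b = 2.5, n = 4
h = (b - a)/n = 0.312500

Trapezoidal rule: (h/2)[f(x₀) + 2f(x₁) + 2f(x₂) + ... + f(xₙ)]

x_0 = 1.2500, f(x_0) = 2.441406, coefficient = 1
x_1 = 1.5625, f(x_1) = 5.960464, coefficient = 2
x_2 = 1.8750, f(x_2) = 12.359619, coefficient = 2
x_3 = 2.1875, f(x_3) = 22.897720, coefficient = 2
x_4 = 2.5000, f(x_4) = 39.062500, coefficient = 1

I ≈ (0.312500/2) × 123.939514 = 19.365549
Exact value: 18.920898
Error: 0.444651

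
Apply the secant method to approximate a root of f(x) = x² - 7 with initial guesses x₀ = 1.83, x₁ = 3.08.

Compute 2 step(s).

f(x) = x² - 7
x₀ = 1.83, x₁ = 3.08

Secant formula: x_{n+1} = x_n - f(x_n)(x_n - x_{n-1})/(f(x_n) - f(x_{n-1}))

Iteration 1:
  f(1.830000) = -3.651100
  f(3.080000) = 2.486400
  x_2 = 3.080000 - 2.486400×(3.080000 - 1.830000)/(2.486400 - (-3.651100))
       = 2.573605
Iteration 2:
  f(3.080000) = 2.486400
  f(2.573605) = -0.376558
  x_3 = 2.573605 - (-0.376558)×(2.573605 - 3.080000)/(-0.376558 - 2.486400)
       = 2.640210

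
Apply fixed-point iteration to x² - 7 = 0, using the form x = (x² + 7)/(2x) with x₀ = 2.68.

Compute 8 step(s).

Equation: x² - 7 = 0
Fixed-point form: x = (x² + 7)/(2x)
x₀ = 2.68

x_1 = g(2.680000) = 2.645970
x_2 = g(2.645970) = 2.645751
x_3 = g(2.645751) = 2.645751
x_4 = g(2.645751) = 2.645751
x_5 = g(2.645751) = 2.645751
x_6 = g(2.645751) = 2.645751
x_7 = g(2.645751) = 2.645751
x_8 = g(2.645751) = 2.645751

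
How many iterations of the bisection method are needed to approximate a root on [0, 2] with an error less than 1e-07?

We need (b-a)/2^n ≤ 1e-07
(2 - 0)/2^n ≤ 1e-07
2/2^n ≤ 1e-07
2^n ≥ 20000000
n ≥ log₂(20000000) = 24.25
n ≥ 25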